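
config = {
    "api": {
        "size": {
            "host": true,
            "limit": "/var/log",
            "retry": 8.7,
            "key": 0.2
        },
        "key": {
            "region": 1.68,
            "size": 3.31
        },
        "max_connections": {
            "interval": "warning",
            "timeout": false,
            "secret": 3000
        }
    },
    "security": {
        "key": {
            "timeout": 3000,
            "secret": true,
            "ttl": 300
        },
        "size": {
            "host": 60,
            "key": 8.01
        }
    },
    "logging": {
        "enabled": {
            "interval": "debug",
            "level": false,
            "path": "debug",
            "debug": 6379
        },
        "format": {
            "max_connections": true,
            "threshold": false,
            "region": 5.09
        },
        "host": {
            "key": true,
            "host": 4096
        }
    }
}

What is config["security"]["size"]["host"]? 60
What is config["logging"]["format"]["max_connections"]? True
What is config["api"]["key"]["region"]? 1.68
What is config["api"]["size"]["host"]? True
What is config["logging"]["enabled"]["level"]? False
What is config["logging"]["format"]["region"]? 5.09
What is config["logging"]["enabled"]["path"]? "debug"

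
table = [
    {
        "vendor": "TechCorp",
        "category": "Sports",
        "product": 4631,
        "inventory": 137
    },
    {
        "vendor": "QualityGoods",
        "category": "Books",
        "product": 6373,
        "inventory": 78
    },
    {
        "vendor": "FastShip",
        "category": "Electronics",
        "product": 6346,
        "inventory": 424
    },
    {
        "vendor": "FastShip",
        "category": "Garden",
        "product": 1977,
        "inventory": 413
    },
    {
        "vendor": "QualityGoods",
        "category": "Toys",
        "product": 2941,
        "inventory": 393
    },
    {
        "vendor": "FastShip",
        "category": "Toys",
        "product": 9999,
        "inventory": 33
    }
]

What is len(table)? 6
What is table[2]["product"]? 6346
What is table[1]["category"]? "Books"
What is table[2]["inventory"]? 424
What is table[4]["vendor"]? "QualityGoods"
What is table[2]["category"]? "Electronics"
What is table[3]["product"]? 1977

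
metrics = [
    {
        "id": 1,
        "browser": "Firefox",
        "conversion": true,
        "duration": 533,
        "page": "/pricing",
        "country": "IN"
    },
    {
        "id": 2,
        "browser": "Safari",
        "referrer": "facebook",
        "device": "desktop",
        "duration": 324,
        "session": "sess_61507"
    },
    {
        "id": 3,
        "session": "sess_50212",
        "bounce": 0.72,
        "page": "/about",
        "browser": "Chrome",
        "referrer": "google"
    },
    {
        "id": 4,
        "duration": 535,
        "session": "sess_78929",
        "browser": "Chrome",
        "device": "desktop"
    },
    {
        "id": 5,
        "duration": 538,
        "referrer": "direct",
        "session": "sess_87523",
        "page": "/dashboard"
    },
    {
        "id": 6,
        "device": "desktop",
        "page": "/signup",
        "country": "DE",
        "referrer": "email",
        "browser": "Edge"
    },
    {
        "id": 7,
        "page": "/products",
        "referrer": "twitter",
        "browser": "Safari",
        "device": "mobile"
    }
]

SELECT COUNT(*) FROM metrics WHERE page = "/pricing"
1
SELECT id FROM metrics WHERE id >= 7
[7]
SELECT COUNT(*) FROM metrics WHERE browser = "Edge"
1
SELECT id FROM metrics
[1, 2, 3, 4, 5, 6, 7]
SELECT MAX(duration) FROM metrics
538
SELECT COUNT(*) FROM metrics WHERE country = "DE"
1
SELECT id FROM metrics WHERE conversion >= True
[1]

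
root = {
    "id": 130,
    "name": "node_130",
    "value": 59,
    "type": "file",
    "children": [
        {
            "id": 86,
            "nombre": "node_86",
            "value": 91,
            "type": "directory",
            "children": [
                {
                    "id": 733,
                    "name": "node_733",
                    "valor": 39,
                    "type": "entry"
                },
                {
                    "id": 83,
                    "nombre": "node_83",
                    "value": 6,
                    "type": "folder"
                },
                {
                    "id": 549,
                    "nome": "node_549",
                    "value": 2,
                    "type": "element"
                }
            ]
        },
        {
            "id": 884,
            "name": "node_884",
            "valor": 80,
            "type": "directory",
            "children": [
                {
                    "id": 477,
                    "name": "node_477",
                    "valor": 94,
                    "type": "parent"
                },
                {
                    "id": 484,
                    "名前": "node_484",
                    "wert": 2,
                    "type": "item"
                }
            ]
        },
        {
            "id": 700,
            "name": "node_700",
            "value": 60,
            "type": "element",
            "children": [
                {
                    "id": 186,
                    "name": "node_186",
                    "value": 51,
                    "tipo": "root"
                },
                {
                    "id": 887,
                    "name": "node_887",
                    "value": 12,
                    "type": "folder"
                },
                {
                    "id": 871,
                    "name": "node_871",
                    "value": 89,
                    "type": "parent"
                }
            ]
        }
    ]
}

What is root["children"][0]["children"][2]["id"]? 549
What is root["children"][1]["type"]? "directory"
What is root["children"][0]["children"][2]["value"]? 2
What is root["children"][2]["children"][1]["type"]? "folder"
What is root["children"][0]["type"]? "directory"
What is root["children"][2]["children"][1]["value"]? 12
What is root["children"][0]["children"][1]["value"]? 6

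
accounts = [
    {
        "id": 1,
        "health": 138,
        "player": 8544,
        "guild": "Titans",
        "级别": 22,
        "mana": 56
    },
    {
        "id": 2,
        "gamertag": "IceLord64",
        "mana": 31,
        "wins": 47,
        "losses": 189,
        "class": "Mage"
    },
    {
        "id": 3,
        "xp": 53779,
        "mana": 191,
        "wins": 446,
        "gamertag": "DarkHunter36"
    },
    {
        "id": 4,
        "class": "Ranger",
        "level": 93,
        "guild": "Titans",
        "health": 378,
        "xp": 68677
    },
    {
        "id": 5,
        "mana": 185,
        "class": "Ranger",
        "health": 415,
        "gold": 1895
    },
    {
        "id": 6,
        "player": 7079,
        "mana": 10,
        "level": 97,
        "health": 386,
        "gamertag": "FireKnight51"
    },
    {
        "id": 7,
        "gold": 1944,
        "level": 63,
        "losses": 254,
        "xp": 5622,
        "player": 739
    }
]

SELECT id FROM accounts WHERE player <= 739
[7]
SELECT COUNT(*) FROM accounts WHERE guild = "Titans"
2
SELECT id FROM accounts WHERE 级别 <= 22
[1]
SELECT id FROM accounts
[1, 2, 3, 4, 5, 6, 7]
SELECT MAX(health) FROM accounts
415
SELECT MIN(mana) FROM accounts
10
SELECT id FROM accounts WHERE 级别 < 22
[]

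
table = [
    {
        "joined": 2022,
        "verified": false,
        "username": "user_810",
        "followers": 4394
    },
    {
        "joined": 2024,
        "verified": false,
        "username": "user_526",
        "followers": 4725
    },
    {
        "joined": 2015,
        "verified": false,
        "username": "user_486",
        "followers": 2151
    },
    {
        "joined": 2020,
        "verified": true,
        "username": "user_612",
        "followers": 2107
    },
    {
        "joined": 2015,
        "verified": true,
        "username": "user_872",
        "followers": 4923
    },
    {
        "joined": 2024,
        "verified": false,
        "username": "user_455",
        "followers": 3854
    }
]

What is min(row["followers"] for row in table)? 2107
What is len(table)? 6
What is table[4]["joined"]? 2015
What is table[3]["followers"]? 2107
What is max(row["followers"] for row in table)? 4923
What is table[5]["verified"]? False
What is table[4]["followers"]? 4923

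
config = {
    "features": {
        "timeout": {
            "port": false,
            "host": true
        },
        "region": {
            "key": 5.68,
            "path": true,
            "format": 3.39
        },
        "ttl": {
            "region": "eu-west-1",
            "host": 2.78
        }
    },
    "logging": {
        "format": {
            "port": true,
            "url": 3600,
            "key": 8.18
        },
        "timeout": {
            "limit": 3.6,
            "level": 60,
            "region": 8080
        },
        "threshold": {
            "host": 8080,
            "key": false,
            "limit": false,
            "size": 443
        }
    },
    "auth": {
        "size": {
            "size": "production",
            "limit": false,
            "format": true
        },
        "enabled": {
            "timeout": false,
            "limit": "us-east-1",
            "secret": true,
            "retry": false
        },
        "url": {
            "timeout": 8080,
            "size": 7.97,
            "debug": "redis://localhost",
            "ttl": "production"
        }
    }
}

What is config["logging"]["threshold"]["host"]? 8080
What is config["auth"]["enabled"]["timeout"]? False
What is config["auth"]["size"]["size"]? "production"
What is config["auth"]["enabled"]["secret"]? True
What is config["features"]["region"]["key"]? 5.68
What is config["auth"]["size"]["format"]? True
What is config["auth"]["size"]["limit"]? False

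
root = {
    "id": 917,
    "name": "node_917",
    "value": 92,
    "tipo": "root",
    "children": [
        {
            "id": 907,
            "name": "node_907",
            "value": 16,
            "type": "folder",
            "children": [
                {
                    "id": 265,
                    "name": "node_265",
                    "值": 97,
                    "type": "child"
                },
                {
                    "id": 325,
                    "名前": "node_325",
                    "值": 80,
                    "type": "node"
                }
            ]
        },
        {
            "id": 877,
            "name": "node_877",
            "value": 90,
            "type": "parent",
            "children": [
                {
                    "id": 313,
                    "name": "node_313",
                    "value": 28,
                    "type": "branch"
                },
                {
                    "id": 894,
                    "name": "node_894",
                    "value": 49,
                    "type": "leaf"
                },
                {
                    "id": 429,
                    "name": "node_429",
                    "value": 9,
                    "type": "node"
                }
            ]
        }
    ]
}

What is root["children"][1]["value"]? 90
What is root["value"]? 92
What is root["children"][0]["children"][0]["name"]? "node_265"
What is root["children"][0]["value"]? 16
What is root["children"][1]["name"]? "node_877"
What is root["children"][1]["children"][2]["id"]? 429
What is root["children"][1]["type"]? "parent"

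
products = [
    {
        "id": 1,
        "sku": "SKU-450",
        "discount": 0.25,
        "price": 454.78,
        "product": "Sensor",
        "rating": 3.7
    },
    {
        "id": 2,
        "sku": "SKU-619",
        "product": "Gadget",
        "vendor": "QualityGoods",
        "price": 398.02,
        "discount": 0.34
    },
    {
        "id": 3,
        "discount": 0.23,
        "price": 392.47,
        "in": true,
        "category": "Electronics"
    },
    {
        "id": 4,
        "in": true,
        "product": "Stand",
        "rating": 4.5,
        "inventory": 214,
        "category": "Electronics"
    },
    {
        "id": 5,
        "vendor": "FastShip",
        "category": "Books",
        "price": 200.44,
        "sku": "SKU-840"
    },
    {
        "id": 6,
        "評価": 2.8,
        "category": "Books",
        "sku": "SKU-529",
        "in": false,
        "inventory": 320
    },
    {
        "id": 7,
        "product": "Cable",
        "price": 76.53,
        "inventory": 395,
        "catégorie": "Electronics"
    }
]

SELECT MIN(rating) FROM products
3.7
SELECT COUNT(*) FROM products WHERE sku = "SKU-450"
1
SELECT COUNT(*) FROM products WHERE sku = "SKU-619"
1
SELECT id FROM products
[1, 2, 3, 4, 5, 6, 7]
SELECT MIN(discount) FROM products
0.23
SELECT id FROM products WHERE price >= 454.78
[1]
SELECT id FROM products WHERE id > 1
[2, 3, 4, 5, 6, 7]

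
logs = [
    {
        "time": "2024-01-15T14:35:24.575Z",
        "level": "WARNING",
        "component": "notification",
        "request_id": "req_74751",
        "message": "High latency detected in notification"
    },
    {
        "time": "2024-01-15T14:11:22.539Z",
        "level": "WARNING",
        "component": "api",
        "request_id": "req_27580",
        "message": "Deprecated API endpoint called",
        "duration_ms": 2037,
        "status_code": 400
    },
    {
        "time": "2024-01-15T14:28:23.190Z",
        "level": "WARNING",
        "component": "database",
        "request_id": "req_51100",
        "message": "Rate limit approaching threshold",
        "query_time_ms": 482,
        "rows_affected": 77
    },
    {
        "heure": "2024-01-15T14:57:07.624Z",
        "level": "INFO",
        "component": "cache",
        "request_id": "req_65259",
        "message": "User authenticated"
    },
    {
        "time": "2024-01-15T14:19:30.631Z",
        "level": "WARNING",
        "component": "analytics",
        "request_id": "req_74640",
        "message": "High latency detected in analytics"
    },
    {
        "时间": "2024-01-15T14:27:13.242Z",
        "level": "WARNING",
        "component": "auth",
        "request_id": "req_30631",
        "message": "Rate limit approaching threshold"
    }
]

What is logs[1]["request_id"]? "req_27580"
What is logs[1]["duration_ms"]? 2037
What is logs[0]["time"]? "2024-01-15T14:35:24.575Z"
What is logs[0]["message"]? "High latency detected in notification"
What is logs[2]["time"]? "2024-01-15T14:28:23.190Z"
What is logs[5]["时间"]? "2024-01-15T14:27:13.242Z"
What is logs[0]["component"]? "notification"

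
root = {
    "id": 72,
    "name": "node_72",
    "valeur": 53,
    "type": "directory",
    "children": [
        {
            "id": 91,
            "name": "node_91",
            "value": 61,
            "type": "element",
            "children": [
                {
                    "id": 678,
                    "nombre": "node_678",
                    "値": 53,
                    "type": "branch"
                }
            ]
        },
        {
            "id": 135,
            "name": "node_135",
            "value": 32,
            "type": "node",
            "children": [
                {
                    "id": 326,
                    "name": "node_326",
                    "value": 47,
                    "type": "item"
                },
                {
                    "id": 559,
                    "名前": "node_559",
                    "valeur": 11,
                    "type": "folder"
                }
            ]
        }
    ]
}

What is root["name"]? "node_72"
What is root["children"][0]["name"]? "node_91"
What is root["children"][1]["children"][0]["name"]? "node_326"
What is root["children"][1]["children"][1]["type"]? "folder"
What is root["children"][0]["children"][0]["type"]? "branch"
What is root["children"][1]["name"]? "node_135"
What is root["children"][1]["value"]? 32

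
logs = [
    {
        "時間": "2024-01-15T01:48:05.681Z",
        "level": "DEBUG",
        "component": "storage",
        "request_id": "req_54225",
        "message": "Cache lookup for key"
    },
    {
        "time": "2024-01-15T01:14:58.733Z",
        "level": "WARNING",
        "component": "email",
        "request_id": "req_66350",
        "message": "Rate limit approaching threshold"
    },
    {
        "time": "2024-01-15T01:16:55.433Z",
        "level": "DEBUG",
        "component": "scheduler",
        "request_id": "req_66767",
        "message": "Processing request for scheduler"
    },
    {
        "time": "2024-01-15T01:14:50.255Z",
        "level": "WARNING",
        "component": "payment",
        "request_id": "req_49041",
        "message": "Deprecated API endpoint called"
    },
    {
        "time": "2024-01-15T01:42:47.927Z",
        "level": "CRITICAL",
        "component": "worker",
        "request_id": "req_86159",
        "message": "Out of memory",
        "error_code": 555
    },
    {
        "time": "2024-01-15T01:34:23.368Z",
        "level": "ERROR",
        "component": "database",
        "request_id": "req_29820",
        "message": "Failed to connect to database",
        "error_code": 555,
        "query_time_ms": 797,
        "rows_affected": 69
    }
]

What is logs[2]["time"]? "2024-01-15T01:16:55.433Z"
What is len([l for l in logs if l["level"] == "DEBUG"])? 2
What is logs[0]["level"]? "DEBUG"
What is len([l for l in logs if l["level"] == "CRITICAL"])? 1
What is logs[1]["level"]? "WARNING"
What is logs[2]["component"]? "scheduler"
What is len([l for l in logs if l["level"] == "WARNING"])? 2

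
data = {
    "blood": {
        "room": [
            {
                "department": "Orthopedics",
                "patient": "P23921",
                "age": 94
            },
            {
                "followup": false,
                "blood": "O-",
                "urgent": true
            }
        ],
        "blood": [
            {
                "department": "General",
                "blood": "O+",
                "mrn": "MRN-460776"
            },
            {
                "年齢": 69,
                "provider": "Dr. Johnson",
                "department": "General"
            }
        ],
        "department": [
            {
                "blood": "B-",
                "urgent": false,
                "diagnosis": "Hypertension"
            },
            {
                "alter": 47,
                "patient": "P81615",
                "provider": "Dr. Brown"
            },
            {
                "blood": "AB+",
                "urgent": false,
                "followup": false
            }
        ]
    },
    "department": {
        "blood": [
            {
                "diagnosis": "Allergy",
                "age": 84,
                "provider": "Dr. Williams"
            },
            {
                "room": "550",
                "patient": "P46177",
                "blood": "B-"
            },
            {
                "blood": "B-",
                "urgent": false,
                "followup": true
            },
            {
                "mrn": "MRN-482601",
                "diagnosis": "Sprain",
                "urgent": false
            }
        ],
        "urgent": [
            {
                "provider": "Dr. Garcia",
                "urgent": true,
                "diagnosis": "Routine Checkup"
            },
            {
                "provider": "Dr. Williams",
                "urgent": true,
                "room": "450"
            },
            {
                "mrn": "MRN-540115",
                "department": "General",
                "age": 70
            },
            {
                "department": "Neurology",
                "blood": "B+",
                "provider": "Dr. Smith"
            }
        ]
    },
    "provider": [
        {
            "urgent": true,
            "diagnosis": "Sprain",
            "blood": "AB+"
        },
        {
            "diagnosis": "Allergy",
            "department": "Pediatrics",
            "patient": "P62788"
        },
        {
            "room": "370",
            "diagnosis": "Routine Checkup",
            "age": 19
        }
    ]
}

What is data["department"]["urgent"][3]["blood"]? "B+"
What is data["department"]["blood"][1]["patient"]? "P46177"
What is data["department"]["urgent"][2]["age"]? 70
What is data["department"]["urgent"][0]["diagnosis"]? "Routine Checkup"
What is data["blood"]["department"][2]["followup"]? False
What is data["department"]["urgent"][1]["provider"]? "Dr. Williams"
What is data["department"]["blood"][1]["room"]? "550"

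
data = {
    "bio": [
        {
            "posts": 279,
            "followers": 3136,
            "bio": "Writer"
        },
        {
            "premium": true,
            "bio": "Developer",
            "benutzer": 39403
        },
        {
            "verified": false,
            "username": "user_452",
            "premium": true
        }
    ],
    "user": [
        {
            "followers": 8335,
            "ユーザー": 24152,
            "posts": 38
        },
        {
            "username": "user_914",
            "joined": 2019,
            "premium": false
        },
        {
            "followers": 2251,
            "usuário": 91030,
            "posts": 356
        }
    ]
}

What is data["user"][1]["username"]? "user_914"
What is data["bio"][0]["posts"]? 279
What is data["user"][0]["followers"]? 8335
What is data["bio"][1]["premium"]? True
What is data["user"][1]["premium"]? False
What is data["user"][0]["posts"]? 38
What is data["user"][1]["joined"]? 2019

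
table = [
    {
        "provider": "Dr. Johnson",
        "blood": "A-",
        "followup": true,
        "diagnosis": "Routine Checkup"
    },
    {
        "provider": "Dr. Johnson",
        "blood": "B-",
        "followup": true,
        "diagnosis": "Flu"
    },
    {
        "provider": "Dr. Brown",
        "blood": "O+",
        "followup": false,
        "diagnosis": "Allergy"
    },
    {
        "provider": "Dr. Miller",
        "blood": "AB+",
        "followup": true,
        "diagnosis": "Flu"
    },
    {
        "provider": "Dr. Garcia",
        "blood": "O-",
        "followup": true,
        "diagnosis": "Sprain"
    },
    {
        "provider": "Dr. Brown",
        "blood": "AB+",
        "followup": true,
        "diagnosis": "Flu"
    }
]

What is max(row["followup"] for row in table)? True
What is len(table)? 6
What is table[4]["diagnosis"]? "Sprain"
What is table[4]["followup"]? True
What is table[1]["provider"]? "Dr. Johnson"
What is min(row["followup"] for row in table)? False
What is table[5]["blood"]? "AB+"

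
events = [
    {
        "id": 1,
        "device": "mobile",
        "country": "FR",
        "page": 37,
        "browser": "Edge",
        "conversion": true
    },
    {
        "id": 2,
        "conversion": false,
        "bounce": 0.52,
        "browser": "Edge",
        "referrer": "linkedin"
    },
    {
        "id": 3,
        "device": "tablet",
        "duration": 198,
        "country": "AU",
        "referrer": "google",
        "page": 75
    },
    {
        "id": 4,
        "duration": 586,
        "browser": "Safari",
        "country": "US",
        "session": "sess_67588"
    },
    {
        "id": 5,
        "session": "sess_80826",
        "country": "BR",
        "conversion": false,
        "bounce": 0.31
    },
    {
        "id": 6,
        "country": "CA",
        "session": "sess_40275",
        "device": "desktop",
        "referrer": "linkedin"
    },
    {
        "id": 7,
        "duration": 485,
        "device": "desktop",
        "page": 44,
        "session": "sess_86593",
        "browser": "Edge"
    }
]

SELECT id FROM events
[1, 2, 3, 4, 5, 6, 7]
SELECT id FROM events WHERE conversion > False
[1]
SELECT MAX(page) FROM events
75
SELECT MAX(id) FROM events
7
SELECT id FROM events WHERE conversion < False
[]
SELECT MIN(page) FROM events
37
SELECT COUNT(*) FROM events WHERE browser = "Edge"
3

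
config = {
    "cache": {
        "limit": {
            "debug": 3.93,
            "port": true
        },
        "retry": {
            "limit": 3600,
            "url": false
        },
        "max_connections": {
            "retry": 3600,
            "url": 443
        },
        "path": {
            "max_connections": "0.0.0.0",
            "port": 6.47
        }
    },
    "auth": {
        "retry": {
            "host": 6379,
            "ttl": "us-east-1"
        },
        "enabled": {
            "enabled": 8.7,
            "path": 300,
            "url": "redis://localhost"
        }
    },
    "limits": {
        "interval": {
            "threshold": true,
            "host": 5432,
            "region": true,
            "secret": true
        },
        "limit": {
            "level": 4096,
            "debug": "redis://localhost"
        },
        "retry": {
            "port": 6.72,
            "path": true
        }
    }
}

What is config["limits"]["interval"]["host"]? 5432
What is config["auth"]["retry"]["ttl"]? "us-east-1"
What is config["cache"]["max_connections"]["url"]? 443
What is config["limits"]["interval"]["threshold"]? True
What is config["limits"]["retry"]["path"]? True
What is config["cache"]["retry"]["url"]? False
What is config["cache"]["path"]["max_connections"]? "0.0.0.0"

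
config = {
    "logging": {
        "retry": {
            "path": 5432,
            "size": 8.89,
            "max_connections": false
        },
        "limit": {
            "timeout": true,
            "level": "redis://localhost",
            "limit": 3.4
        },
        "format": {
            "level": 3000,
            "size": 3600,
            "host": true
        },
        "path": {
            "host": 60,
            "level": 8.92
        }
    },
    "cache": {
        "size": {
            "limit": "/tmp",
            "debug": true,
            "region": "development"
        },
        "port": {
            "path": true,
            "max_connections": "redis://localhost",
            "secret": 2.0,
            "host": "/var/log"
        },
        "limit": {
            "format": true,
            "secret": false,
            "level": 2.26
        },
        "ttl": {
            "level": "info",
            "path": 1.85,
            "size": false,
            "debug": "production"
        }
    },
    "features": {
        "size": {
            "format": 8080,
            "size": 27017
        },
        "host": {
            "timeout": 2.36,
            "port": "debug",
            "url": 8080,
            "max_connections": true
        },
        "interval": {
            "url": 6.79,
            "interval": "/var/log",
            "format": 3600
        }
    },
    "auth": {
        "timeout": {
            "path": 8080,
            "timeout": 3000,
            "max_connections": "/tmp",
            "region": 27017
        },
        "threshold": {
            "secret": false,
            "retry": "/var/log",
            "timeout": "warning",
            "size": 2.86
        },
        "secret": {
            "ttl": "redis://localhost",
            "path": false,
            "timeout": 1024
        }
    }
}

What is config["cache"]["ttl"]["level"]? "info"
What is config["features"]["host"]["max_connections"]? True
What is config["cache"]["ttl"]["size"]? False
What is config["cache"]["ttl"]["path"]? 1.85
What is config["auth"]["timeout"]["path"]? 8080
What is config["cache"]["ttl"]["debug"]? "production"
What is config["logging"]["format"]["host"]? True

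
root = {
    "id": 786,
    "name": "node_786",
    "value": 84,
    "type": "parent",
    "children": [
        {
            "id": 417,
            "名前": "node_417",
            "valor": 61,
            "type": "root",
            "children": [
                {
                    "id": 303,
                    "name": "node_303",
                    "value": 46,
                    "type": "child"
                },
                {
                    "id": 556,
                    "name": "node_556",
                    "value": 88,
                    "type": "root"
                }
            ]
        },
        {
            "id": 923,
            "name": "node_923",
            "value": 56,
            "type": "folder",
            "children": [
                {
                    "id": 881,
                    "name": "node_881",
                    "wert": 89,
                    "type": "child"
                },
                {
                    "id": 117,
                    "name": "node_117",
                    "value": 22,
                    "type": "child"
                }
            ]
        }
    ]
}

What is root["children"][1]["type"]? "folder"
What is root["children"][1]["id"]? 923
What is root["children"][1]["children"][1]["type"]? "child"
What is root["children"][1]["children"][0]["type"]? "child"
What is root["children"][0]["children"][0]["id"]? 303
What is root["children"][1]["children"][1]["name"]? "node_117"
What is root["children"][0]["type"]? "root"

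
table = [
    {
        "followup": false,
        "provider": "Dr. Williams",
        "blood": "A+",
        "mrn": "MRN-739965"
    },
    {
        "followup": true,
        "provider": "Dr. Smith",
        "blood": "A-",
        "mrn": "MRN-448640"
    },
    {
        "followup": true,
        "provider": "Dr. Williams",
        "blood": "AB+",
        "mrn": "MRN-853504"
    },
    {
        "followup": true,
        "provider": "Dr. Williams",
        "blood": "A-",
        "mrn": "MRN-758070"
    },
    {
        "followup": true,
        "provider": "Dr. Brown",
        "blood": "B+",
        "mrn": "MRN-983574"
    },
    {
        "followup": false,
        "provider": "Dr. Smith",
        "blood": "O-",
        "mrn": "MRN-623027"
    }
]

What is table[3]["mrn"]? "MRN-758070"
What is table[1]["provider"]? "Dr. Smith"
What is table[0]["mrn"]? "MRN-739965"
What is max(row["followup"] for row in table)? True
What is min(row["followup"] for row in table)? False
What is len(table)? 6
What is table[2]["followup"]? True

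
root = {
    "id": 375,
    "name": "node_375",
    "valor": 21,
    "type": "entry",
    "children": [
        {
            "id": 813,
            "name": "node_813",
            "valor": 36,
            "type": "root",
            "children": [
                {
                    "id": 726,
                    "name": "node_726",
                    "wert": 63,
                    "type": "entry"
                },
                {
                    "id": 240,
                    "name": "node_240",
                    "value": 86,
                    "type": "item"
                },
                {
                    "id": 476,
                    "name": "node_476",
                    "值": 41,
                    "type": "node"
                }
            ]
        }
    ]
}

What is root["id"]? 375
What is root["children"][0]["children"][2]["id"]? 476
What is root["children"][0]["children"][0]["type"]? "entry"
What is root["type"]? "entry"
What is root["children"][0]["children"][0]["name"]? "node_726"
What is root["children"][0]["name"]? "node_813"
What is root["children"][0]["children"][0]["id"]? 726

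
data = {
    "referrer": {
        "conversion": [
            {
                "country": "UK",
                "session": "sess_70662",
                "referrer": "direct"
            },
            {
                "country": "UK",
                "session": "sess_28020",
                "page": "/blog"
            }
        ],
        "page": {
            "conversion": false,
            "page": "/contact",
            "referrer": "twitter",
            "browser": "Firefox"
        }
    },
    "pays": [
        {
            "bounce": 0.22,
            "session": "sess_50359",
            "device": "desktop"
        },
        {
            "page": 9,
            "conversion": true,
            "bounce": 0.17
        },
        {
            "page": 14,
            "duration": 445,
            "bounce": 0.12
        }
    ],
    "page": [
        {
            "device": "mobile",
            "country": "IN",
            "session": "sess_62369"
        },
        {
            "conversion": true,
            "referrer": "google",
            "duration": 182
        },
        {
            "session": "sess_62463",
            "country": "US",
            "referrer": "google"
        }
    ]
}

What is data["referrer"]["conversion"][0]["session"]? "sess_70662"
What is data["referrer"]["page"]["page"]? "/contact"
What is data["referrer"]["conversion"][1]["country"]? "UK"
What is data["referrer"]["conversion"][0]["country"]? "UK"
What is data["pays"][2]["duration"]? 445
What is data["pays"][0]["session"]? "sess_50359"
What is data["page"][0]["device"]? "mobile"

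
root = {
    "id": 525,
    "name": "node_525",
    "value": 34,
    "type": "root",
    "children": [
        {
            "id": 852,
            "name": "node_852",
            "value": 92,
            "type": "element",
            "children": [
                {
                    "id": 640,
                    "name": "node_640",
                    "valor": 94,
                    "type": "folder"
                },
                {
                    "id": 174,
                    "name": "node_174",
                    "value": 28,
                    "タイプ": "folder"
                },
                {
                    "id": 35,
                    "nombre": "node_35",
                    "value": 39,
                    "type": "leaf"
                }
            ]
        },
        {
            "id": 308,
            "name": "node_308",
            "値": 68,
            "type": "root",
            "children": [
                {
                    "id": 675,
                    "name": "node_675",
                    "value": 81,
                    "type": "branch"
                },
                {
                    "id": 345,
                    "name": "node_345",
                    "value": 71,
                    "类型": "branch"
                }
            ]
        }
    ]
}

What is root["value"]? 34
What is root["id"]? 525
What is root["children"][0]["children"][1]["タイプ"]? "folder"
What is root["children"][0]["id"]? 852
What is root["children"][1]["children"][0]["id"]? 675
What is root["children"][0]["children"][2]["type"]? "leaf"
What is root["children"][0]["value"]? 92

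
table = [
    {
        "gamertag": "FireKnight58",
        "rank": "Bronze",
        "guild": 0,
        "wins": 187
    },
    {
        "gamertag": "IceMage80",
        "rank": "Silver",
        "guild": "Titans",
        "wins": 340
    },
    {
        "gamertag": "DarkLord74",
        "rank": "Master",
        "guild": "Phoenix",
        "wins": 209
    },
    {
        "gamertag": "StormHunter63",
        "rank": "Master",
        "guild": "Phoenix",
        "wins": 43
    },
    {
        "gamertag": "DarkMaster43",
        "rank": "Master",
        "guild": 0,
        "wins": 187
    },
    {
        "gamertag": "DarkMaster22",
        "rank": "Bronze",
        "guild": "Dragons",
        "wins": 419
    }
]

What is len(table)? 6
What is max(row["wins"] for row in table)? 419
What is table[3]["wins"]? 43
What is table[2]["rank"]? "Master"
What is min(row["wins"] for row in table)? 43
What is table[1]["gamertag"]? "IceMage80"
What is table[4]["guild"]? 0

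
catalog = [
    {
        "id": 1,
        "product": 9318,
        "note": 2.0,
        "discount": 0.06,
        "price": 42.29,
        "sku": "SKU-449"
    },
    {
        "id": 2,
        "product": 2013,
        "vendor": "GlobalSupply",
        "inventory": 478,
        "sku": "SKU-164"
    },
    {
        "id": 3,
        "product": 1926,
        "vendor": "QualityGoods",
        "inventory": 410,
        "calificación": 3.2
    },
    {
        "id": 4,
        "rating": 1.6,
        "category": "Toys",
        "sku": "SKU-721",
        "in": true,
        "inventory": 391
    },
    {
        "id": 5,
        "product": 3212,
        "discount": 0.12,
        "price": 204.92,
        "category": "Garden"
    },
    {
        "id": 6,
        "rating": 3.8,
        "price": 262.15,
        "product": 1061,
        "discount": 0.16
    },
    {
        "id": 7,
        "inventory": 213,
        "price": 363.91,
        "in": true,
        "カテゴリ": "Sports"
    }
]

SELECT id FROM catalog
[1, 2, 3, 4, 5, 6, 7]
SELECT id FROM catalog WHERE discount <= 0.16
[1, 5, 6]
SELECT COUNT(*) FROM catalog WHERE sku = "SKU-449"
1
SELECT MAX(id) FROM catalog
7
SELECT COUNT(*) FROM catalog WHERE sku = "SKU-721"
1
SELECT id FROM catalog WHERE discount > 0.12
[6]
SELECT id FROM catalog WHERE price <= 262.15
[1, 5, 6]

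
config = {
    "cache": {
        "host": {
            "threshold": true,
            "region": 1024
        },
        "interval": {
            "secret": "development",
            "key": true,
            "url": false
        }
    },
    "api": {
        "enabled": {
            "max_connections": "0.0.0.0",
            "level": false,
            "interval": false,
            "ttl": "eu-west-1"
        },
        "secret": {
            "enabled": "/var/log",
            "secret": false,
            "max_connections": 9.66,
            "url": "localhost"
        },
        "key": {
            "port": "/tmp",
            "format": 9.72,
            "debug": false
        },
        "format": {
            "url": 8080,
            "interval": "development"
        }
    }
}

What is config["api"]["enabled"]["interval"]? False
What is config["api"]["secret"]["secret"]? False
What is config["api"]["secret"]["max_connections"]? 9.66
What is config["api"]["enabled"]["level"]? False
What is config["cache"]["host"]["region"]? 1024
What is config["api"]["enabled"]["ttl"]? "eu-west-1"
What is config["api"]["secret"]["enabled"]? "/var/log"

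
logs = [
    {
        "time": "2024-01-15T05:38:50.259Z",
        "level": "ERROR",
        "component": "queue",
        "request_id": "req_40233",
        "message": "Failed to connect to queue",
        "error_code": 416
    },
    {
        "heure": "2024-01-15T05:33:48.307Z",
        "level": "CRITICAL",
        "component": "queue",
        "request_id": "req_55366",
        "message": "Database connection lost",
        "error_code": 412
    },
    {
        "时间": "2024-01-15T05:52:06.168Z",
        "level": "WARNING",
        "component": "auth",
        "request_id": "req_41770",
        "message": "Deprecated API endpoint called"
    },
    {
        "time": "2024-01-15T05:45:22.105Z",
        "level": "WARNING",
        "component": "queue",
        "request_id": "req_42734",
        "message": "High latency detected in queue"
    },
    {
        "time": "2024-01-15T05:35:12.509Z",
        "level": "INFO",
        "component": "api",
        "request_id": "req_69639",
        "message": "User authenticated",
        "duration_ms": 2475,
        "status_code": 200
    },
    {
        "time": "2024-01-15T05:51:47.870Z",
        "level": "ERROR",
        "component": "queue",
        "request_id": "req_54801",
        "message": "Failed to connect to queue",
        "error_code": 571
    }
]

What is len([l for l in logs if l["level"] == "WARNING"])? 2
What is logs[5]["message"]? "Failed to connect to queue"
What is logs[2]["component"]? "auth"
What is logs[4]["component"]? "api"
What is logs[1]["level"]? "CRITICAL"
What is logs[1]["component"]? "queue"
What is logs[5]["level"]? "ERROR"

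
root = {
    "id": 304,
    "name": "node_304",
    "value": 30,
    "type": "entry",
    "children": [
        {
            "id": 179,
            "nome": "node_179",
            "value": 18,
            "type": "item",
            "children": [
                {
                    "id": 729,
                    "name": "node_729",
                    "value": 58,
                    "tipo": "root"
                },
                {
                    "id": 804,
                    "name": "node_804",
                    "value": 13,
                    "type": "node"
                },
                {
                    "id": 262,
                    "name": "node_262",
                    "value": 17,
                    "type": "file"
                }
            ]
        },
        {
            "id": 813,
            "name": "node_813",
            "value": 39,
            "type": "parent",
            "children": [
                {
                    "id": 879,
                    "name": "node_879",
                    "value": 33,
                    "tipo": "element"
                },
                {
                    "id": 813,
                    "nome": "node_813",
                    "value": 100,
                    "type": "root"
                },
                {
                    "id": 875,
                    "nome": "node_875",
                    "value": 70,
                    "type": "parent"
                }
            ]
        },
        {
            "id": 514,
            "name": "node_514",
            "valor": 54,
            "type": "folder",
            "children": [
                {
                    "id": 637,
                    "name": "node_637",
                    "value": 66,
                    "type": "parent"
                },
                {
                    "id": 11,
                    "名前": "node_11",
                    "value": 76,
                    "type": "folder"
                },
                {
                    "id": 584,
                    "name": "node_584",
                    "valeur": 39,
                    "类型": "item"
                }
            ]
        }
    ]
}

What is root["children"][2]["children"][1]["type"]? "folder"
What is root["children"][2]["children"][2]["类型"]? "item"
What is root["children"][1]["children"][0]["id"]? 879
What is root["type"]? "entry"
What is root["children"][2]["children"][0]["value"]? 66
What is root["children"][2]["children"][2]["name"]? "node_584"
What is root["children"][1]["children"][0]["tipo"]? "element"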